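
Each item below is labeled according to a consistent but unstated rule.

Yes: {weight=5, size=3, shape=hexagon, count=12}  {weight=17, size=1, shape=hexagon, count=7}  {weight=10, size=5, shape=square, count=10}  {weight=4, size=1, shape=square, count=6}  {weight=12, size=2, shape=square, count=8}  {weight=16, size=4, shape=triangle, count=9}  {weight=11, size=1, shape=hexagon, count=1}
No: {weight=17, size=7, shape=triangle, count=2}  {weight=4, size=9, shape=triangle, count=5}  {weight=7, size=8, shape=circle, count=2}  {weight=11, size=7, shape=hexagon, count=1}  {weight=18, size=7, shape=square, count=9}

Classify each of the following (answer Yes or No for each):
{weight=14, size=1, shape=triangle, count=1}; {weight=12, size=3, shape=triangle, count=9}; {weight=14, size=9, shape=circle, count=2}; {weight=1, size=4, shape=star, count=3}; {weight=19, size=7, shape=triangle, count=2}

Yes, Yes, No, Yes, No

One predicate separates the groups cleanly: size ≤ 5.
{weight=14, size=1, shape=triangle, count=1} — size = 1, hence Yes. {weight=12, size=3, shape=triangle, count=9} — size = 3, hence Yes. {weight=14, size=9, shape=circle, count=2} — size = 9, hence No. {weight=1, size=4, shape=star, count=3} — size = 4, hence Yes. {weight=19, size=7, shape=triangle, count=2} — size = 7, hence No.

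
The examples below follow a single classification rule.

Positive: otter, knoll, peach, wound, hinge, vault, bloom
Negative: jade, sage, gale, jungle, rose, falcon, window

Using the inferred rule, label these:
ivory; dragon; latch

The common property of the 'Positive' items is: odd length. No 'Negative' item has it.
ivory → length 5 → Positive. dragon → length 6 → Negative. latch → length 5 → Positive.

Positive, Negative, Positive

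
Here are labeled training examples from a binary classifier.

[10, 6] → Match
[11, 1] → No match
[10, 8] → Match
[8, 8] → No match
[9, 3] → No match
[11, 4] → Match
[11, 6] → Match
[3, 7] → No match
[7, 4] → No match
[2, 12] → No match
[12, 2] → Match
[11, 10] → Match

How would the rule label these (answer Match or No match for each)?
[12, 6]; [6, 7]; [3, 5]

Match, No match, No match

Every 'Match' example satisfies: first > second AND sum ≥ 14. None of the 'No match' examples do.
Match: [12, 6], since 12 > 6, 12+6 = 18. No match: [6, 7], since 6 < 7, 6+7 = 13. No match: [3, 5], since 3 < 5, 3+5 = 8.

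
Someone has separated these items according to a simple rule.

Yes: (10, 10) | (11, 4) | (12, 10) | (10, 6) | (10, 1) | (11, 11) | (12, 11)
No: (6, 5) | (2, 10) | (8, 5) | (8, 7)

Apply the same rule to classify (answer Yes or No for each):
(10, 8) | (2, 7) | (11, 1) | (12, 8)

One predicate separates the groups cleanly: first ≥ 10.
(10, 8) — first 10, hence Yes.
(2, 7) — first 2, hence No.
(11, 1) — first 11, hence Yes.
(12, 8) — first 12, hence Yes.

Yes, No, Yes, Yes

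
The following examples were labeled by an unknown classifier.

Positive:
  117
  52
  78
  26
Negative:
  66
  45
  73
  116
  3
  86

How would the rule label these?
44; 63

Negative, Negative

Rule: multiple of 13. This holds for each 'Positive' example and fails for each 'Negative' one.
44: Negative (44 = 13·3 + 5).
63: Negative (63 = 13·4 + 11).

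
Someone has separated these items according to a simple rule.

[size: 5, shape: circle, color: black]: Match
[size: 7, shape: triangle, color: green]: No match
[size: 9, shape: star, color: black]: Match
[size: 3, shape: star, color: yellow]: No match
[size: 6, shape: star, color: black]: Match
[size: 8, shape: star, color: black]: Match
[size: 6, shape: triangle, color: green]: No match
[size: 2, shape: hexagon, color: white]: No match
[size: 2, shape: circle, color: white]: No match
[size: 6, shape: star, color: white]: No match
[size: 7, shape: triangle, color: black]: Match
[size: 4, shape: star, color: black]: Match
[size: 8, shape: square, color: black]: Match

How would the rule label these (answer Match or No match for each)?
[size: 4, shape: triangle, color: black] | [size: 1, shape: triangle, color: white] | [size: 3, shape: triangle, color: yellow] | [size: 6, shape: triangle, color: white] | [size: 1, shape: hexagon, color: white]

Match, No match, No match, No match, No match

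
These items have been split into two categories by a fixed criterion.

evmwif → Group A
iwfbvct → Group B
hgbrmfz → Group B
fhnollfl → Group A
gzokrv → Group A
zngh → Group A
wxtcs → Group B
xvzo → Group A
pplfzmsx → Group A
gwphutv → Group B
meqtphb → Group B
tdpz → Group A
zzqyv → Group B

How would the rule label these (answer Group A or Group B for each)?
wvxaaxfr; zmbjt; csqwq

Group A, Group B, Group B

The rule appears to be: even length.
wvxaaxfr: Group A (length 8).
zmbjt: Group B (length 5).
csqwq: Group B (length 5).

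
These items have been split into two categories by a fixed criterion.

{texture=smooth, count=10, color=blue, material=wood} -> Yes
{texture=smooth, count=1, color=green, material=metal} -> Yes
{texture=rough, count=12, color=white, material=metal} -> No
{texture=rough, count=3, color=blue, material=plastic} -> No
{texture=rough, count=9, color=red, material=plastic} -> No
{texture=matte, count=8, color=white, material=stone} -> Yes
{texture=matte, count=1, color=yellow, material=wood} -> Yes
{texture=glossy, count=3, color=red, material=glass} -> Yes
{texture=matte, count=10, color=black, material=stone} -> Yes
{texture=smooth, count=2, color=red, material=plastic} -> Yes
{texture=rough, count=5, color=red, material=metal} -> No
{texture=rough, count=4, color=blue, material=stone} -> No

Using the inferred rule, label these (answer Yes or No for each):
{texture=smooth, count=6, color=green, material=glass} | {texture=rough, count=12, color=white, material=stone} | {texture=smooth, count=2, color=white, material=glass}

Yes, No, Yes

Checking candidate rules against both groups, what survives is: texture is not rough.
{texture=smooth, count=6, color=green, material=glass}: texture is smooth — meets the rule, so Yes.
{texture=rough, count=12, color=white, material=stone}: texture is rough — fails this test, so No.
{texture=smooth, count=2, color=white, material=glass}: texture is smooth — meets the rule, so Yes.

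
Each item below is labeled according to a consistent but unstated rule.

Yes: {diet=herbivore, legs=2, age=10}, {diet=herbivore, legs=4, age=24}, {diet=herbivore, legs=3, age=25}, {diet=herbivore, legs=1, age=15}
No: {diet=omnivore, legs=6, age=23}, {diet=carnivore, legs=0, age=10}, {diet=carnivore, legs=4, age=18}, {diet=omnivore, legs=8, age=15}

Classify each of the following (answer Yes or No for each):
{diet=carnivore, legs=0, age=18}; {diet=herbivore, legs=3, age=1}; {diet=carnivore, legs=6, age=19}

Looking at the examples, the only property every 'Yes' case has and every 'No' case lacks is: diet is herbivore.
{diet=carnivore, legs=0, age=18}: diet is carnivore — fails the rule, so No.
{diet=herbivore, legs=3, age=1}: diet is herbivore — matches, so Yes.
{diet=carnivore, legs=6, age=19}: diet is carnivore — fails the rule, so No.

No, Yes, No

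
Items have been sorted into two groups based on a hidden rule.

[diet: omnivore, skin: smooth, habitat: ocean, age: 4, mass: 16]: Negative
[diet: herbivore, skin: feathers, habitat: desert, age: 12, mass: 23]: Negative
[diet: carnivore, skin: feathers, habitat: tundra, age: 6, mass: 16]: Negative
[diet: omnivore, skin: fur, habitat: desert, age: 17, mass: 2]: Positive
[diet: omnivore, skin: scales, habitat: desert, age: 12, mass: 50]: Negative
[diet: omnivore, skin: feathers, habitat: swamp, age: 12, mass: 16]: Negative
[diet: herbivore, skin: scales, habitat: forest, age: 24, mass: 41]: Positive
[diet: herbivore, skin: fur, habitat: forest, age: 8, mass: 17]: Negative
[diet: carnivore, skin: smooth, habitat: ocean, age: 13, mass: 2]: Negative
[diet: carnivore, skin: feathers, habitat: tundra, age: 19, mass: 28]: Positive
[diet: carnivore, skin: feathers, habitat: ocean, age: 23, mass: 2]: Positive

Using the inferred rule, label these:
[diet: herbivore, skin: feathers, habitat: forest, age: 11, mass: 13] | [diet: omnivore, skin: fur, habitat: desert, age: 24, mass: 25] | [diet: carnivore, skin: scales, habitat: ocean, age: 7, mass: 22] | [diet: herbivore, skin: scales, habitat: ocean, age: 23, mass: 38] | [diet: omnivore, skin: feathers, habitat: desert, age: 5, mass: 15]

Negative, Positive, Negative, Positive, Negative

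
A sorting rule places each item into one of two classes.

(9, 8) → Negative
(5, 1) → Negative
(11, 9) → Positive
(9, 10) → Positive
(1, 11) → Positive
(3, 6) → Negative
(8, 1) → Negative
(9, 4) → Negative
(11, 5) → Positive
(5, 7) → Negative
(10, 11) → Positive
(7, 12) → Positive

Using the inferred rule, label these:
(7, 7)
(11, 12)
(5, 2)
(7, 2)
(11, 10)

The classifier is using: max ≥ 10.
Negative: (7, 7), since max 7. Positive: (11, 12), since max 12. Negative: (5, 2), since max 5. Negative: (7, 2), since max 7. Positive: (11, 10), since max 11.

Negative, Positive, Negative, Negative, Positive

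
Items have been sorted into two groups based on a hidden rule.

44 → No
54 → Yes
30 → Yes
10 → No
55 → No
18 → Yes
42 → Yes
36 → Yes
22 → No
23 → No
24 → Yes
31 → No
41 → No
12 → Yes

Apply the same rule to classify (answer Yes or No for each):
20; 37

No, No

The distinguishing property — multiple of 3 — holds for all the 'Yes' cases and none of the 'No' cases.
No: 20, since 20 = 3·6 + 2. No: 37, since 37 = 3·12 + 1.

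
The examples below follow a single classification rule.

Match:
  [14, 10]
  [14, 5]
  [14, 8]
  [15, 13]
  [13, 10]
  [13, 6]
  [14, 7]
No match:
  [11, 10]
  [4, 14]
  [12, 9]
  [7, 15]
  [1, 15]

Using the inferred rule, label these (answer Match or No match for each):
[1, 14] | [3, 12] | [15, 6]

No match, No match, Match

Rule: first ≥ 13. This holds for each 'Match' example and fails for each 'No match' one.
No match: [1, 14], since first 1.
No match: [3, 12], since first 3.
Match: [15, 6], since first 15.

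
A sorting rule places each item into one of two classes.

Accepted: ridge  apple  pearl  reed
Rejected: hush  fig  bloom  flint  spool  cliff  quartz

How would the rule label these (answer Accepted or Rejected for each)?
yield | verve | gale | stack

Accepted, Accepted, Accepted, Rejected

The common property of the 'Accepted' items is: contains 'e'. No 'Rejected' item has it.
yield: has 'e', fits → Accepted.
verve: has 'e', fits → Accepted.
gale: has 'e', fits → Accepted.
stack: no 'e', does not pass → Rejected.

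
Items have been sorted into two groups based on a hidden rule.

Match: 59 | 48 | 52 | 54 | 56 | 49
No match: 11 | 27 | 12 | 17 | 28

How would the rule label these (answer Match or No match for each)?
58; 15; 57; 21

The simplest hypothesis consistent with all the labels is: at least 48.

Match, No match, Match, No match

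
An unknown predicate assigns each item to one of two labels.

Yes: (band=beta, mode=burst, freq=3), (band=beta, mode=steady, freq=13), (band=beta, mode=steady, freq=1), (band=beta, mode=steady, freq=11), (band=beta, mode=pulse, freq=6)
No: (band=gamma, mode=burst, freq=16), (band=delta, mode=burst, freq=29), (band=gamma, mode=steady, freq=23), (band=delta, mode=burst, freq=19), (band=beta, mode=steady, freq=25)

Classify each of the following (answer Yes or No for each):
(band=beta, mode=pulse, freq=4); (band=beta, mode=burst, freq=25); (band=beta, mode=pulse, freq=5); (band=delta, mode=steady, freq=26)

Yes, No, Yes, No

Every 'Yes' example satisfies: freq ≤ 13. None of the 'No' examples do.
(band=beta, mode=pulse, freq=4) — freq = 4, hence Yes.
(band=beta, mode=burst, freq=25) — freq = 25, hence No.
(band=beta, mode=pulse, freq=5) — freq = 5, hence Yes.
(band=delta, mode=steady, freq=26) — freq = 26, hence No.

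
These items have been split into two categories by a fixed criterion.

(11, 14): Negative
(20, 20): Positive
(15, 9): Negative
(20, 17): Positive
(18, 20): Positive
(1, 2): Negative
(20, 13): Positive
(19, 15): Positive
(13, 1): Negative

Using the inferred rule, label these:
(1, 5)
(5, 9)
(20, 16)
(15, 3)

Negative, Negative, Positive, Negative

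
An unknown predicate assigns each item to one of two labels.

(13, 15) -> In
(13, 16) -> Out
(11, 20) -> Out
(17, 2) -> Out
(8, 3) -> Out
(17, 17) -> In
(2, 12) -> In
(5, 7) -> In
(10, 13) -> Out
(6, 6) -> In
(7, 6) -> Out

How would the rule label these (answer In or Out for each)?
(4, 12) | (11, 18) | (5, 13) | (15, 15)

In, Out, In, In

The common property of the 'In' items is: sum is even. No 'Out' item has it.
(4, 12): In (4+12 = 16).
(11, 18): Out (11+18 = 29).
(5, 13): In (5+13 = 18).
(15, 15): In (15+15 = 30).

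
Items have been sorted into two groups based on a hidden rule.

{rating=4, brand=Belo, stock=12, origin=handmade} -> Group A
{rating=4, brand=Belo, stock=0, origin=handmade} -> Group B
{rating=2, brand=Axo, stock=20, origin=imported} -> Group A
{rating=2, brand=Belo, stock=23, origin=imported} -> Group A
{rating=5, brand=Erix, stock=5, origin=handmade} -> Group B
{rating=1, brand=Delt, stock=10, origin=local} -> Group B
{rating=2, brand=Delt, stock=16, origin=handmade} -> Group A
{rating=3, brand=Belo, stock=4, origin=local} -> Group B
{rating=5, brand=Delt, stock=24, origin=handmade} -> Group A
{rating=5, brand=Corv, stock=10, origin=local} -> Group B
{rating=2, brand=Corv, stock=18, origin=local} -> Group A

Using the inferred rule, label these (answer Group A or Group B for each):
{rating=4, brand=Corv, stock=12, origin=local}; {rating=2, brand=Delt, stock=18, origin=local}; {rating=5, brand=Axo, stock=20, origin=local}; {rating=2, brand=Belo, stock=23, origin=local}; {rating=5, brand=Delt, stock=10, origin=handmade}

The rule appears to be: stock ≥ 12.
{rating=4, brand=Corv, stock=12, origin=local}: Group A (stock = 12).
{rating=2, brand=Delt, stock=18, origin=local}: Group A (stock = 18).
{rating=5, brand=Axo, stock=20, origin=local}: Group A (stock = 20).
{rating=2, brand=Belo, stock=23, origin=local}: Group A (stock = 23).
{rating=5, brand=Delt, stock=10, origin=handmade}: Group B (stock = 10).

Group A, Group A, Group A, Group A, Group B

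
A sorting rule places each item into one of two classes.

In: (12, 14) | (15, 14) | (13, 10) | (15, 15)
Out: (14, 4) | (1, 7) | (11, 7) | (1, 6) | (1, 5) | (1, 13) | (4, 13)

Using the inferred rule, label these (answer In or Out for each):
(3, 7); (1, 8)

The rule appears to be: sum ≥ 23.
(3, 7) → 3+7 = 10 → Out.
(1, 8) → 1+8 = 9 → Out.

Out, Out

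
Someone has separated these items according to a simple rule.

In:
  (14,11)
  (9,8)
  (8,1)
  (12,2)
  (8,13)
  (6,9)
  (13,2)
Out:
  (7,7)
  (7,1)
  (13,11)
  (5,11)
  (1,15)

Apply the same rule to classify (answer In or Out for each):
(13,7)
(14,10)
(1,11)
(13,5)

One predicate separates the groups cleanly: product is even.
(13,7): Out (13·7 = 91).
(14,10): In (14·10 = 140).
(1,11): Out (1·11 = 11).
(13,5): Out (13·5 = 65).

Out, In, Out, Out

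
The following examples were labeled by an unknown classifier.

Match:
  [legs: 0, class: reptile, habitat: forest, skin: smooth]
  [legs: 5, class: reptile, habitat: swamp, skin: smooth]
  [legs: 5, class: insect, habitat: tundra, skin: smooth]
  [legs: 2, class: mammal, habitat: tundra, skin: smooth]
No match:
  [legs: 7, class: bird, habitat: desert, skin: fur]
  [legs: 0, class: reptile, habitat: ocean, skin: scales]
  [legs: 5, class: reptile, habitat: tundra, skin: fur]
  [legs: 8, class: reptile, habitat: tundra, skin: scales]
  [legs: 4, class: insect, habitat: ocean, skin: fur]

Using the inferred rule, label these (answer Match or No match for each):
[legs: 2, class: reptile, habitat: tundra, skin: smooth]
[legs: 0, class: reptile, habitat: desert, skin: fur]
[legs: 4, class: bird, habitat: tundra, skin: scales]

Rule: skin is smooth. This holds for each 'Match' example and fails for each 'No match' one.
[legs: 2, class: reptile, habitat: tundra, skin: smooth] — skin is smooth, hence Match. [legs: 0, class: reptile, habitat: desert, skin: fur] — skin is fur, hence No match. [legs: 4, class: bird, habitat: tundra, skin: scales] — skin is scales, hence No match.

Match, No match, No match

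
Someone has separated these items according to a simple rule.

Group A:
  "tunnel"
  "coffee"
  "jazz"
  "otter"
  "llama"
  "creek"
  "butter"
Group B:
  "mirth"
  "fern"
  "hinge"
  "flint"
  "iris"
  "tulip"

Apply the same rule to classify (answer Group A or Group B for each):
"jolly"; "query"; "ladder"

Group A, Group B, Group A

The distinguishing property — has a double letter — holds for all the 'Group A' cases and none of the 'Group B' cases.
Group A: "jolly", since 'll' doubled.
Group B: "query", since no doubled letter.
Group A: "ladder", since 'dd' doubled.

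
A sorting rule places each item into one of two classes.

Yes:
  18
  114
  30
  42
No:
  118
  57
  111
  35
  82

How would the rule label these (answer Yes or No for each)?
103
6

No, Yes

The common property of the 'Yes' items is: multiple of 6. No 'No' item has it.
No: 103, since 103 = 6·17 + 1. Yes: 6, since 6 = 6·1.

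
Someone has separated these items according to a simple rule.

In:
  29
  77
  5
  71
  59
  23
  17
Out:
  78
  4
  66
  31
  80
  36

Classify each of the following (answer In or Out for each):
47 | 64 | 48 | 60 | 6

The rule appears to be: ≡ 5 (mod 6).
47 — 47 mod 6 = 5, hence In.
64 — 64 mod 6 = 4, hence Out.
48 — 48 mod 6 = 0, hence Out.
60 — 60 mod 6 = 0, hence Out.
6 — 6 mod 6 = 0, hence Out.

In, Out, Out, Out, Out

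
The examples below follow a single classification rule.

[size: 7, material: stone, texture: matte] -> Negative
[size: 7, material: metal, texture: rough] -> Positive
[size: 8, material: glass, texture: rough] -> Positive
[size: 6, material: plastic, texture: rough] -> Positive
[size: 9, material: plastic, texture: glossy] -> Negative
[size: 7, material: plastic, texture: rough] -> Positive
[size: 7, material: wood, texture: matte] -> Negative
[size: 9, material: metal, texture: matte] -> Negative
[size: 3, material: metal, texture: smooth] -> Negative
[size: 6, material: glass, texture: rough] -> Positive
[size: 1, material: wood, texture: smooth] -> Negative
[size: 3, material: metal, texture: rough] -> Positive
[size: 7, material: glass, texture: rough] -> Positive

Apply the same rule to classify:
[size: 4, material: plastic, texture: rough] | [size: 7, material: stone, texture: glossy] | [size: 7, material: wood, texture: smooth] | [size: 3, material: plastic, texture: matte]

Positive, Negative, Negative, Negative

A rule that fits every label: texture is rough — true of each 'Positive' example, false of each 'Negative' one.
[size: 4, material: plastic, texture: rough]: texture is rough — qualifies, so Positive. [size: 7, material: stone, texture: glossy]: texture is glossy — does not satisfy this, so Negative. [size: 7, material: wood, texture: smooth]: texture is smooth — does not satisfy this, so Negative. [size: 3, material: plastic, texture: matte]: texture is matte — does not satisfy this, so Negative.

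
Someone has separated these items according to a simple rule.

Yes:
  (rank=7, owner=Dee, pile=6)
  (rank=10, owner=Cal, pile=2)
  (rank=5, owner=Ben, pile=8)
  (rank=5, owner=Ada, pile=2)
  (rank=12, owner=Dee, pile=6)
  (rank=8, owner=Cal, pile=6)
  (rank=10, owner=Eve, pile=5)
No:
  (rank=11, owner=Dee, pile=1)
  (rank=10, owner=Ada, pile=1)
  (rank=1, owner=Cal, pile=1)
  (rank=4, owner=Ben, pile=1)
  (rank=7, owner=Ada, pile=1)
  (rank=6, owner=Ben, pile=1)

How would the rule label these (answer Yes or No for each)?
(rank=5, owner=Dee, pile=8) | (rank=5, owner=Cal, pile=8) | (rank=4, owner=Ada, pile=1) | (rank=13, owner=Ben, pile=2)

One predicate separates the groups cleanly: pile ≥ 2.
Yes: (rank=5, owner=Dee, pile=8), since pile = 8. Yes: (rank=5, owner=Cal, pile=8), since pile = 8. No: (rank=4, owner=Ada, pile=1), since pile = 1. Yes: (rank=13, owner=Ben, pile=2), since pile = 2.

Yes, Yes, No, Yes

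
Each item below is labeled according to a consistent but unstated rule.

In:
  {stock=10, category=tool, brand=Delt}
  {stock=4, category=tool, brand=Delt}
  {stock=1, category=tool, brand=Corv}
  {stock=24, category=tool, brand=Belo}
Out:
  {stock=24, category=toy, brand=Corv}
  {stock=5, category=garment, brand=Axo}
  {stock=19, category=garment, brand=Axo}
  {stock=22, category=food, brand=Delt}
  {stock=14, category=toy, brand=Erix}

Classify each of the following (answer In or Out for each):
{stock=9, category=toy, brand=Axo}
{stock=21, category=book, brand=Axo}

Out, Out

Looking at the examples, the only property every 'In' case has and every 'Out' case lacks is: category is tool.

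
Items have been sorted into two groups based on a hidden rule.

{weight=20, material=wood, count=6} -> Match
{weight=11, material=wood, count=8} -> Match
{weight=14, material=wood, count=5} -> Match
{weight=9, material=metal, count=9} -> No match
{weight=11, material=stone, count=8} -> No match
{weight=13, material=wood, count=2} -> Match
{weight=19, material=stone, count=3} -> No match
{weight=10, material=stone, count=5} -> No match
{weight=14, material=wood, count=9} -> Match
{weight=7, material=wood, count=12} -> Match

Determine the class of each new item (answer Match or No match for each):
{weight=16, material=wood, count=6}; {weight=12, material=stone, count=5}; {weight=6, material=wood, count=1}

Match, No match, Match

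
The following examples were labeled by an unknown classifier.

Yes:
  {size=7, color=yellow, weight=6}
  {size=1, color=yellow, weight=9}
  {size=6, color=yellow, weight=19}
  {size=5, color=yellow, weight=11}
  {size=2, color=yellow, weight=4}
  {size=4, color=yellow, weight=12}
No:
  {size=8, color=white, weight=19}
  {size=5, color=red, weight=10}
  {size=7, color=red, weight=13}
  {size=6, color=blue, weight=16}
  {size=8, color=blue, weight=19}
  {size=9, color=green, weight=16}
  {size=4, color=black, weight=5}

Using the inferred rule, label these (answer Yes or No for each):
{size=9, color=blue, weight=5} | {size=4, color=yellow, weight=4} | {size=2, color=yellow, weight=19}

A rule that fits every label: color is yellow — true of each 'Yes' example, false of each 'No' one.
{size=9, color=blue, weight=5} — color is blue, hence No.
{size=4, color=yellow, weight=4} — color is yellow, hence Yes.
{size=2, color=yellow, weight=19} — color is yellow, hence Yes.

No, Yes, Yes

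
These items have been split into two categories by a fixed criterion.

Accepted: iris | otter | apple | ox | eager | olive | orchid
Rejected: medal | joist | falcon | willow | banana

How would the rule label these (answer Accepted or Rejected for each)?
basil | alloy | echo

Rejected, Accepted, Accepted

Checking candidate rules against both groups, what survives is: starts with a vowel.
Rejected: basil, since starts with 'b'.
Accepted: alloy, since starts with 'a'.
Accepted: echo, since starts with 'e'.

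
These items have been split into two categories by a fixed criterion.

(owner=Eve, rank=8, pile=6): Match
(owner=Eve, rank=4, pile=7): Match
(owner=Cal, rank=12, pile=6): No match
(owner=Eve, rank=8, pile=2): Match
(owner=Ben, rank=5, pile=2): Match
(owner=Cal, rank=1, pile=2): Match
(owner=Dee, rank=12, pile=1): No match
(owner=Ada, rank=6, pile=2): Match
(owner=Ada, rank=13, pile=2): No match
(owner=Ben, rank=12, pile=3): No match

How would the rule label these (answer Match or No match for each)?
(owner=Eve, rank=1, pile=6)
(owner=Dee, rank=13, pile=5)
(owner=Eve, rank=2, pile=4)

The classifier is using: rank ≤ 8.
(owner=Eve, rank=1, pile=6): rank = 1 — satisfies this, so Match.
(owner=Dee, rank=13, pile=5): rank = 13 — fails this test, so No match.
(owner=Eve, rank=2, pile=4): rank = 2 — satisfies this, so Match.

Match, No match, Match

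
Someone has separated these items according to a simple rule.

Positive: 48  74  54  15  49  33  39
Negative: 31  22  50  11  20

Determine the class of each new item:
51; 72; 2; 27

The classifier is using: digit sum ≥ 6.
51: Positive (digit sum 5+1 = 6).
72: Positive (digit sum 7+2 = 9).
2: Negative (digit sum 2).
27: Positive (digit sum 2+7 = 9).

Positive, Positive, Negative, Positive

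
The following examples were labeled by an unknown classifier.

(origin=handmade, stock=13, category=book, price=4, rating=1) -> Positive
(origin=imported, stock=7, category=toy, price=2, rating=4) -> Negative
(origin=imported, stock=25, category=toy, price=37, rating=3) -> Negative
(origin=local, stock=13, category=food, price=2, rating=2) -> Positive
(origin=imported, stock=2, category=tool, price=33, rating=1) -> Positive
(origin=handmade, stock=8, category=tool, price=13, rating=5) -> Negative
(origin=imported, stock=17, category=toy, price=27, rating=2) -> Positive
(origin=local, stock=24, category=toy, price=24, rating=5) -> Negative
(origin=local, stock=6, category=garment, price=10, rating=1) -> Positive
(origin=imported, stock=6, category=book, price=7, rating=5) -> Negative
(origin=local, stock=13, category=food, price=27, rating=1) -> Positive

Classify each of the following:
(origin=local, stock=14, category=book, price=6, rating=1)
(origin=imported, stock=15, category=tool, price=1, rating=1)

All 'Positive' examples share one property — rating ≤ 2 — and every 'Negative' example lacks it.

Positive, Positive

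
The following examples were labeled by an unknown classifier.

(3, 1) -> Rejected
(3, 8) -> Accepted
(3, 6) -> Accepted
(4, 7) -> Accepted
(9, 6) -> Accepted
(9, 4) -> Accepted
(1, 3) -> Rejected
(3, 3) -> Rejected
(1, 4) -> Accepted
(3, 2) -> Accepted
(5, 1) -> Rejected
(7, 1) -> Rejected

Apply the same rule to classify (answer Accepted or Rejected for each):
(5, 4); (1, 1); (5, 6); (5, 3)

Accepted, Rejected, Accepted, Rejected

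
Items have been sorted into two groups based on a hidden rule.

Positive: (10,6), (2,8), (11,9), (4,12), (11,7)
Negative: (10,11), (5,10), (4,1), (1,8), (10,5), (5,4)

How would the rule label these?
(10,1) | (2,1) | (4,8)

Negative, Negative, Positive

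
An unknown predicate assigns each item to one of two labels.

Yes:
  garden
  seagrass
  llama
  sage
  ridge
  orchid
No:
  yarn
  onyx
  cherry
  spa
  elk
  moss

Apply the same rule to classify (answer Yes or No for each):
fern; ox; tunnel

Rule: has ≥ 2 vowels. This holds for each 'Yes' example and fails for each 'No' one.

No, No, Yes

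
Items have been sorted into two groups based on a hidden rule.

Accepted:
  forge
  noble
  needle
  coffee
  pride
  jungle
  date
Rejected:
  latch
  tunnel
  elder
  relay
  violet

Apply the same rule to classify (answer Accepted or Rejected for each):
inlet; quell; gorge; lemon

Rejected, Rejected, Accepted, Rejected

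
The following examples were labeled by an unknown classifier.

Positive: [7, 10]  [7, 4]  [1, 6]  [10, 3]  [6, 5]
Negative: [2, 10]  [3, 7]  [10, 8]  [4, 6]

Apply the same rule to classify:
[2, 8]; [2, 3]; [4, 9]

Negative, Positive, Positive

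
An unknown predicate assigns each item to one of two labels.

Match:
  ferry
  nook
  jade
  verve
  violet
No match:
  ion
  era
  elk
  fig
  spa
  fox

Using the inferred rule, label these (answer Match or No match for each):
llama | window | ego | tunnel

Match, Match, No match, Match

Rule: length ≥ 4. This holds for each 'Match' example and fails for each 'No match' one.
llama — length 5, hence Match. window — length 6, hence Match. ego — length 3, hence No match. tunnel — length 6, hence Match.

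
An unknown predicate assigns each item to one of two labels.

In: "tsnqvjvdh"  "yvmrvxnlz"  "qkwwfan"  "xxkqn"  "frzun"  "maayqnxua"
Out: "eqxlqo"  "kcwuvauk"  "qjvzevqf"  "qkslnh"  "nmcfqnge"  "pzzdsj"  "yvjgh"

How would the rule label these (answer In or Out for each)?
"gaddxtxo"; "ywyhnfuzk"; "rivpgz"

The pattern is that an item is 'In' exactly when: odd length AND contains 'n'.

Out, In, Out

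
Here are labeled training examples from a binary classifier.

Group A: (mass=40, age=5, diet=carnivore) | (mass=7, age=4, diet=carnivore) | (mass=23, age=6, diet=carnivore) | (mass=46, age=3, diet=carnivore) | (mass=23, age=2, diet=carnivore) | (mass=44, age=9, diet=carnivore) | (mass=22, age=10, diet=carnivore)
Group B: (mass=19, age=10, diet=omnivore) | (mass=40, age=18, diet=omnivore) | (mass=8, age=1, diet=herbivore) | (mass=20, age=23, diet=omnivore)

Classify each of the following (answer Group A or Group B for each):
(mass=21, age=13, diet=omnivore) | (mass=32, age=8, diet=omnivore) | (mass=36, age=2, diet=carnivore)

All 'Group A' examples share one property — diet is carnivore — and every 'Group B' example lacks it.
(mass=21, age=13, diet=omnivore) → diet is omnivore → Group B. (mass=32, age=8, diet=omnivore) → diet is omnivore → Group B. (mass=36, age=2, diet=carnivore) → diet is carnivore → Group A.

Group B, Group B, Group A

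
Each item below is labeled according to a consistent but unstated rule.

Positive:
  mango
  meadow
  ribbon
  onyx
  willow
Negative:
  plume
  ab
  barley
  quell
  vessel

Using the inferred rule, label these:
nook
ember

The simplest hypothesis consistent with all the labels is: contains 'o'.
Positive: nook, since has 'o'.
Negative: ember, since no 'o'.

Positive, Negative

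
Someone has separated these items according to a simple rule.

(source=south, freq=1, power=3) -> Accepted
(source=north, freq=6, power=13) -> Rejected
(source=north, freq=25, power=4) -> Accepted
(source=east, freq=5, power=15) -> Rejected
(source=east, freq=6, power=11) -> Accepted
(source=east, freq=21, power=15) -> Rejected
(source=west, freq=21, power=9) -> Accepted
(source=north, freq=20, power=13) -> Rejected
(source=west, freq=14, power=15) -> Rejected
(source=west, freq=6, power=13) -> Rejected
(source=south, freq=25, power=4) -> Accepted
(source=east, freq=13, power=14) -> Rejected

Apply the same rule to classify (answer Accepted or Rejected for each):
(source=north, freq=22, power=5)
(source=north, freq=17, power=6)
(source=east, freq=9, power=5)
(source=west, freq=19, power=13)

The pattern is that an item is 'Accepted' exactly when: power ≤ 11.
(source=north, freq=22, power=5) → power = 5 → Accepted. (source=north, freq=17, power=6) → power = 6 → Accepted. (source=east, freq=9, power=5) → power = 5 → Accepted. (source=west, freq=19, power=13) → power = 13 → Rejected.

Accepted, Accepted, Accepted, Rejected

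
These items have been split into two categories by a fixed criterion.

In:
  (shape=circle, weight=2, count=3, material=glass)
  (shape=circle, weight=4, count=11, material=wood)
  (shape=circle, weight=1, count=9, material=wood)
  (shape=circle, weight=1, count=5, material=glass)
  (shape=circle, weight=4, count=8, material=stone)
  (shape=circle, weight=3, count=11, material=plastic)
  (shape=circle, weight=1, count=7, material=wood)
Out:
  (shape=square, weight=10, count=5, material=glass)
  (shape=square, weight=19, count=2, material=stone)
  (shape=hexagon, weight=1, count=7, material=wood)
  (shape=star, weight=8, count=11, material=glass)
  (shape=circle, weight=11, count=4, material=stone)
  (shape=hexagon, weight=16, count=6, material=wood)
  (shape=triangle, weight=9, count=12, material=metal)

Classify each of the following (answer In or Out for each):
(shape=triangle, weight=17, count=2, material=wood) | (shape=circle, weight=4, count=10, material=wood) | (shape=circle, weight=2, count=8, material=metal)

Out, In, In

All 'In' examples share one property — shape is circle AND weight ≤ 4 — and every 'Out' example lacks it.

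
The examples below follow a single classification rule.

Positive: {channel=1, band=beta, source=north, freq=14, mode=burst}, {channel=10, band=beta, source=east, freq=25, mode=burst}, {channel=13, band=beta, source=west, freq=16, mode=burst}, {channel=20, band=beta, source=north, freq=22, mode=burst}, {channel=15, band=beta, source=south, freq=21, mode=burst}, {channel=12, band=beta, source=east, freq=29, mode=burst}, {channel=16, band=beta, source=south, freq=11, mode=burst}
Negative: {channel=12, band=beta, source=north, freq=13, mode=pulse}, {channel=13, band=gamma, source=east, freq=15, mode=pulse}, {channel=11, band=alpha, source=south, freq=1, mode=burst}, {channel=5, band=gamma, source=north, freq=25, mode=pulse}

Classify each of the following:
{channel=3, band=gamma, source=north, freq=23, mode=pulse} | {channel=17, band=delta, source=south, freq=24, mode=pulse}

Negative, Negative

All 'Positive' examples share one property — band is beta AND mode is burst — and every 'Negative' example lacks it.
{channel=3, band=gamma, source=north, freq=23, mode=pulse}: band is gamma, mode is pulse, doesn't qualify → Negative.
{channel=17, band=delta, source=south, freq=24, mode=pulse}: band is delta, mode is pulse, doesn't qualify → Negative.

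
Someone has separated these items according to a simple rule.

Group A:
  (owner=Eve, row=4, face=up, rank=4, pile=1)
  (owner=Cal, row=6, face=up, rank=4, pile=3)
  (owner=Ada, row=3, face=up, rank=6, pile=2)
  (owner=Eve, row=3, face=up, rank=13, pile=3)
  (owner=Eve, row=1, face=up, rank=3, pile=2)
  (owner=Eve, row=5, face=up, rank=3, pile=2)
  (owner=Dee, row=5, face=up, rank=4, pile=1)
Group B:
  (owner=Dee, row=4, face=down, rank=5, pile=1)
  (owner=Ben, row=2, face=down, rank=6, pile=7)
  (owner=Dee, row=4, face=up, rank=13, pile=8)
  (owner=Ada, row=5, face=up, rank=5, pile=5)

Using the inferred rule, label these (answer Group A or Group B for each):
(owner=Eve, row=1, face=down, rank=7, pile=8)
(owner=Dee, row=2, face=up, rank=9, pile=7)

Group B, Group B

'Group A' ⟺ face is up AND pile ≤ 3.
(owner=Eve, row=1, face=down, rank=7, pile=8): face is down, pile = 8, doesn't qualify → Group B. (owner=Dee, row=2, face=up, rank=9, pile=7): face is up, pile = 7, doesn't qualify → Group B.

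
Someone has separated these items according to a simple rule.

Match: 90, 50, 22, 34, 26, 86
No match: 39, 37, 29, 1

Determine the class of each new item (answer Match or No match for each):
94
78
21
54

Match, Match, No match, Match

The classifier is using: even.
Match: 94, since 94 is even.
Match: 78, since 78 is even.
No match: 21, since 21 is odd.
Match: 54, since 54 is even.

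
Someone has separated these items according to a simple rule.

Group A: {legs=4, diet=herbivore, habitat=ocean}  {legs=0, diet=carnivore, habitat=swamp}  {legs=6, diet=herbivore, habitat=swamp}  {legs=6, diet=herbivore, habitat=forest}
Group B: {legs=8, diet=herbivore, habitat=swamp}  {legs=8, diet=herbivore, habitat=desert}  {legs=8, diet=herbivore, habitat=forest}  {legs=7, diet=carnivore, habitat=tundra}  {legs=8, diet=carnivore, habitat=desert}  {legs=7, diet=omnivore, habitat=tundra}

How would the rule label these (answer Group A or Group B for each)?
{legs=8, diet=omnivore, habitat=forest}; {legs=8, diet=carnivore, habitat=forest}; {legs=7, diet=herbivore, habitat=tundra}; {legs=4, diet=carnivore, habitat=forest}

Group B, Group B, Group B, Group A

Rule: legs ≤ 6. This holds for each 'Group A' example and fails for each 'Group B' one.
{legs=8, diet=omnivore, habitat=forest}: Group B (legs = 8). {legs=8, diet=carnivore, habitat=forest}: Group B (legs = 8). {legs=7, diet=herbivore, habitat=tundra}: Group B (legs = 7). {legs=4, diet=carnivore, habitat=forest}: Group A (legs = 4).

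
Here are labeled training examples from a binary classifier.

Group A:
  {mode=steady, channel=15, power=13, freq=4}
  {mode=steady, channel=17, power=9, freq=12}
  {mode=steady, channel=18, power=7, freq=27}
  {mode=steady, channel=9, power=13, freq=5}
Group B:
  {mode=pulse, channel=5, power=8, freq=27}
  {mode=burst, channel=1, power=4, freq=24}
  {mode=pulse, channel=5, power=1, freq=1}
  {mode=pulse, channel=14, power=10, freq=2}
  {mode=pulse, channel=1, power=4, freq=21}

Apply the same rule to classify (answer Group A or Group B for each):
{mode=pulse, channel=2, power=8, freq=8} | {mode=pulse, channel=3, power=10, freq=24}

Group B, Group B

The rule appears to be: mode is steady.
{mode=pulse, channel=2, power=8, freq=8} → mode is pulse → Group B.
{mode=pulse, channel=3, power=10, freq=24} → mode is pulse → Group B.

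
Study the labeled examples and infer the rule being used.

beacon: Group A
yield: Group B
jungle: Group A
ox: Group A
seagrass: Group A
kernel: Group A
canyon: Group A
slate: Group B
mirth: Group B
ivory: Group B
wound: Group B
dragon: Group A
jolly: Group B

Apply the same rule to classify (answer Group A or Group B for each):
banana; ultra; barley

The pattern is that an item is 'Group A' exactly when: even length.
banana → length 6 → Group A.
ultra → length 5 → Group B.
barley → length 6 → Group A.

Group A, Group B, Group A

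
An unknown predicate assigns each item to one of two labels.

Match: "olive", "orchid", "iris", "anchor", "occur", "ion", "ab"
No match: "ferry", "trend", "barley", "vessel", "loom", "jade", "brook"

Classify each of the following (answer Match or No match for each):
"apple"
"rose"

Match, No match

The classifier is using: starts with a vowel.
"apple": Match (starts with 'a').
"rose": No match (starts with 'r').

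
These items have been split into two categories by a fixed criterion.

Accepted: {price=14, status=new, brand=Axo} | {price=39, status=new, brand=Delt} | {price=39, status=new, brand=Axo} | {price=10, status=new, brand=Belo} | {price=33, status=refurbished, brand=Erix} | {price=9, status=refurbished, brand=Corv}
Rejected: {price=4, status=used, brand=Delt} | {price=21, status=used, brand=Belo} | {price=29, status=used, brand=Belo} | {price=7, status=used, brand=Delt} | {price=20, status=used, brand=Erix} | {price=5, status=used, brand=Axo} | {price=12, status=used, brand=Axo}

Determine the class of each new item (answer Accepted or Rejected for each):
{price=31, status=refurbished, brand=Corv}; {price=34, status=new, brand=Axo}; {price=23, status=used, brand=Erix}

Accepted, Accepted, Rejected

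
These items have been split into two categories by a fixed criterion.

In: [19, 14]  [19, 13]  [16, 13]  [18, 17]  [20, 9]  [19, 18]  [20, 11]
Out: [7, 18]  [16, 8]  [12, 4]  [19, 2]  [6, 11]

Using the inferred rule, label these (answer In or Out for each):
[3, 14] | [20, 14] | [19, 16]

Out, In, In

Every 'In' example satisfies: sum ≥ 29. None of the 'Out' examples do.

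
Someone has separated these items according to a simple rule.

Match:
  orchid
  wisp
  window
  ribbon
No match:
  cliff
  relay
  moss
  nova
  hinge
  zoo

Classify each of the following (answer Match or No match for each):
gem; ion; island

'Match' ⟺ even length AND contains 'i'.
No match: gem, since length 3, no 'i'.
No match: ion, since length 3, has 'i'.
Match: island, since length 6, has 'i'.

No match, No match, Match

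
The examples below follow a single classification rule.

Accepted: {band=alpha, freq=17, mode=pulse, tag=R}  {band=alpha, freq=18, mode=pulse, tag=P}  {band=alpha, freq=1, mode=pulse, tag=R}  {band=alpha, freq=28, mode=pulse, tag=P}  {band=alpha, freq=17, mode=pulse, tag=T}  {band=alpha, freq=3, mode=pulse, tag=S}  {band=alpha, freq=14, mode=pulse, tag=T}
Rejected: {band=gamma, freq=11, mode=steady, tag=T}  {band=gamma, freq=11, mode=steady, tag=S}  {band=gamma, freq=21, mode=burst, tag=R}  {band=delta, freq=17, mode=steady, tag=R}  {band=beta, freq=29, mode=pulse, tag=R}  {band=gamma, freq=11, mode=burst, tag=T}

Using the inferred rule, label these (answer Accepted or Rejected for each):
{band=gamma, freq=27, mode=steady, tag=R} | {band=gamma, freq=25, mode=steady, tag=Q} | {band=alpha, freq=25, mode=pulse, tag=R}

All 'Accepted' examples share one property — band is alpha — and every 'Rejected' example lacks it.

Rejected, Rejected, Accepted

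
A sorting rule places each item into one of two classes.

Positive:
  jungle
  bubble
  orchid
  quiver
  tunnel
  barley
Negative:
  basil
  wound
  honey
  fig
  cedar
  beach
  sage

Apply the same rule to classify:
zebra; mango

'Positive' ⟺ length 6.
zebra — length 5, hence Negative.
mango — length 5, hence Negative.

Negative, Negative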